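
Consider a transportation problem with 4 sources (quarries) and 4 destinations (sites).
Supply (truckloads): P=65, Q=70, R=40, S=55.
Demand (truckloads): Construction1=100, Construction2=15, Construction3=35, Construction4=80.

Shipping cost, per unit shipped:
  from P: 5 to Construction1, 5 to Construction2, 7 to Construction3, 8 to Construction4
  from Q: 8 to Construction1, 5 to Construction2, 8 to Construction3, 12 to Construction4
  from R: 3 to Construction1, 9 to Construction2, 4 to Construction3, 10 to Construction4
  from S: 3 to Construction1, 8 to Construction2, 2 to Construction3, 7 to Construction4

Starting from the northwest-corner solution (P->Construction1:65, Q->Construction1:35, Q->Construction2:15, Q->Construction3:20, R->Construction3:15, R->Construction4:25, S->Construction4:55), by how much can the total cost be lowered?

Current plan cost = 65·5 + 35·8 + 15·5 + 20·8 + 15·4 + 25·10 + 55·7 = 1535.
Optimal plan:
  P to Construction4: 65 × 8 = 520
  Q to Construction1: 40 × 8 = 320
  Q to Construction2: 15 × 5 = 75
  Q to Construction4: 15 × 12 = 180
  R to Construction1: 40 × 3 = 120
  S to Construction1: 20 × 3 = 60
  S to Construction3: 35 × 2 = 70
Optimal cost = 1345.
Saving = 1535 − 1345 = 190.

190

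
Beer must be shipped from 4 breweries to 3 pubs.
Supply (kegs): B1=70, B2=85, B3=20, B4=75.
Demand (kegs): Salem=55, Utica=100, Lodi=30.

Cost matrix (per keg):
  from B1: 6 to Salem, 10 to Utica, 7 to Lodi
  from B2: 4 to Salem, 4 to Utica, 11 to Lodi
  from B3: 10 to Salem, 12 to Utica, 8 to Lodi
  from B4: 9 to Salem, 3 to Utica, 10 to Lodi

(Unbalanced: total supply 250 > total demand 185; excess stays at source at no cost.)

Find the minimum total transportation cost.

755

A cheapest plan:
  B1 to Lodi: 30 × 7 = 210
  B2 to Salem: 55 × 4 = 220
  B2 to Utica: 25 × 4 = 100
  B4 to Utica: 75 × 3 = 225
Total = 210 + 220 + 100 + 225 = 755.
(Supply check: B1 ships 30; B2 ships 80; B3 ships 0; B4 ships 75.)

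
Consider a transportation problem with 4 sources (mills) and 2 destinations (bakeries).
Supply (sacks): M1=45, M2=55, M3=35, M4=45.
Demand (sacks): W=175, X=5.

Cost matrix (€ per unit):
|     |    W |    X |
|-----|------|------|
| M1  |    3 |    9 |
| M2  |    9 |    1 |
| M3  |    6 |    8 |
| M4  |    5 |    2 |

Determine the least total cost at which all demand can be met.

Optimal allocation:
  M1->W: 45 × €3 = €135
  M2->W: 50 × €9 = €450
  M2->X: 5 × €1 = €5
  M3->W: 35 × €6 = €210
  M4->W: 45 × €5 = €225
Total = 135 + 450 + 5 + 210 + 225 = €1025.

1025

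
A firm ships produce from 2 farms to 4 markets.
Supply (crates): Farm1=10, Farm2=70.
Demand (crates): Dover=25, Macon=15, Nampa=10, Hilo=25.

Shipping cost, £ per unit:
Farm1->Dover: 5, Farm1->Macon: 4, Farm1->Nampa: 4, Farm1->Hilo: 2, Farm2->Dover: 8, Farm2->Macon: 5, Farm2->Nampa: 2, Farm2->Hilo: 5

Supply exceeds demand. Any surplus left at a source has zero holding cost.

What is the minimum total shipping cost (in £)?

390

An optimal shipping plan:
  Farm1 to Dover: 10 × £5 = £50
  Farm2 to Dover: 15 × £8 = £120
  Farm2 to Macon: 15 × £5 = £75
  Farm2 to Nampa: 10 × £2 = £20
  Farm2 to Hilo: 25 × £5 = £125
Total = 50 + 120 + 75 + 20 + 125 = £390.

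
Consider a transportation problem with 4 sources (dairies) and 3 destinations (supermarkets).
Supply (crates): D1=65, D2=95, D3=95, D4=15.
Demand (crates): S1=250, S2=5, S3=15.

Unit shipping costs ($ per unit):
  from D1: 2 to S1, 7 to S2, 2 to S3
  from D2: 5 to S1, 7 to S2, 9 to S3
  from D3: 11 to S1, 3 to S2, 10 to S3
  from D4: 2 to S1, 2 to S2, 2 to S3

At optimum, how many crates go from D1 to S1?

65

The minimum-cost plan:
  D1->S1: 65 × $2 = $130
  D2->S1: 95 × $5 = $475
  D3->S1: 75 × $11 = $825
  D3->S2: 5 × $3 = $15
  D3->S3: 15 × $10 = $150
  D4->S1: 15 × $2 = $30
Total cost = $1625.
So D1→S1 carries 65 crates.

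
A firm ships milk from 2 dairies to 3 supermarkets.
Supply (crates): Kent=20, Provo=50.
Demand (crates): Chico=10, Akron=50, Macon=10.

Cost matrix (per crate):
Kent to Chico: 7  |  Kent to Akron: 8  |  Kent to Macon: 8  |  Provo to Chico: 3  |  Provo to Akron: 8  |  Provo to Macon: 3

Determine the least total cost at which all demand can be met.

Optimal allocation:
  Kent to Akron: 20 × 8 = 160
  Provo to Chico: 10 × 3 = 30
  Provo to Akron: 30 × 8 = 240
  Provo to Macon: 10 × 3 = 30
Total = 160 + 30 + 240 + 30 = 460.

460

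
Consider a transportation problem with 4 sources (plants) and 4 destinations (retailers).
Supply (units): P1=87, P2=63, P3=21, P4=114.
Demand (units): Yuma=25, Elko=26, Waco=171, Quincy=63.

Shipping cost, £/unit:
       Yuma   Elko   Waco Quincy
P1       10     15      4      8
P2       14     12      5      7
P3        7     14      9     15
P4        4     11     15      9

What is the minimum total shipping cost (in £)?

1805

An optimal shipping plan:
  P1->Waco: 87 × £4 = £348
  P2->Waco: 63 × £5 = £315
  P3->Waco: 21 × £9 = £189
  P4->Yuma: 25 × £4 = £100
  P4->Elko: 26 × £11 = £286
  P4->Quincy: 63 × £9 = £567
Total = 348 + 315 + 189 + 100 + 286 + 567 = £1805.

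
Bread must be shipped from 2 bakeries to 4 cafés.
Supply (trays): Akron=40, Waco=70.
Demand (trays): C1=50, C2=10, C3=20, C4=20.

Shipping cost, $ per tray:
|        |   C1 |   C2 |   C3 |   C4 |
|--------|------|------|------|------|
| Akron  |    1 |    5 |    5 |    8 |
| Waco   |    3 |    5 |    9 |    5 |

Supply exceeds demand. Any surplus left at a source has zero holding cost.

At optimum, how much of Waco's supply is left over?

Minimum-cost shipments:
  Akron->C1: 20 × $1 = $20
  Akron->C3: 20 × $5 = $100
  Waco->C1: 30 × $3 = $90
  Waco->C2: 10 × $5 = $50
  Waco->C4: 20 × $5 = $100
Total cost = $360.
Waco ships 60 of its 70, leaving 10.

10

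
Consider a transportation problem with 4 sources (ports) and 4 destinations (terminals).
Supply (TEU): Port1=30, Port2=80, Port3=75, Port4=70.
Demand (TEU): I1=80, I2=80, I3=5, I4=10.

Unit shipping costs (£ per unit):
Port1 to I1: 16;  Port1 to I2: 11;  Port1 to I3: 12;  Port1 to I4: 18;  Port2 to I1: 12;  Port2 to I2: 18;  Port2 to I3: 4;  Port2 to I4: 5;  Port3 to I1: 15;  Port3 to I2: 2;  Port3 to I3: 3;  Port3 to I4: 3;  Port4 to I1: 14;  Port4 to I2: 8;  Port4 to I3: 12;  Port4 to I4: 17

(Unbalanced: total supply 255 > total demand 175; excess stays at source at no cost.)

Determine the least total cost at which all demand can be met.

Optimal allocation:
  Port2→I1: 65 × £12 = £780
  Port2→I3: 5 × £4 = £20
  Port2→I4: 10 × £5 = £50
  Port3→I2: 75 × £2 = £150
  Port4→I1: 15 × £14 = £210
  Port4→I2: 5 × £8 = £40
Total = 780 + 20 + 50 + 150 + 210 + 40 = £1250.

1250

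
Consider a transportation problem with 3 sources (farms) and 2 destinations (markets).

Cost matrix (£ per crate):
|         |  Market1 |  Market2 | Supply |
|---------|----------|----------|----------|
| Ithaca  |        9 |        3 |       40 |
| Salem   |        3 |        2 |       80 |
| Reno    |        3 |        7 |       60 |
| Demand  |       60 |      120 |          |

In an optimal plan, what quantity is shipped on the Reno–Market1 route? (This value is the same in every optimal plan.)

60

Optimal shipments:
  Ithaca to Market2: 40 × £3 = £120
  Salem to Market2: 80 × £2 = £160
  Reno to Market1: 60 × £3 = £180
Total cost = £460.
So Reno→Market1 carries 60 crates.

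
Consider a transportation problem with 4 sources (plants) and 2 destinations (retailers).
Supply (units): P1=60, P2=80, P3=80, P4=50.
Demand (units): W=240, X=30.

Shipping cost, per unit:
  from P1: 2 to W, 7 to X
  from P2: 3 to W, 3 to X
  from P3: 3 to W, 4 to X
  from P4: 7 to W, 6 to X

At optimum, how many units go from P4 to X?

30

The minimum-cost plan:
  P1->W: 60 × 2 = 120
  P2->W: 80 × 3 = 240
  P3->W: 80 × 3 = 240
  P4->W: 20 × 7 = 140
  P4->X: 30 × 6 = 180
Total cost = 920.
So P4→X carries 30 units.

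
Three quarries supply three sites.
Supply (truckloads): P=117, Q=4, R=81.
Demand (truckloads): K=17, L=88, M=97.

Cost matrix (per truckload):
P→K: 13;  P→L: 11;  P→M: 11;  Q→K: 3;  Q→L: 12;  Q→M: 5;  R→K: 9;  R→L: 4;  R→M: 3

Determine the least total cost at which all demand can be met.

Optimal allocation:
  P–K: 13 truckloads
  P–L: 88 truckloads
  P–M: 16 truckloads
  Q–K: 4 truckloads
  R–M: 81 truckloads
Total cost = 1568.

1568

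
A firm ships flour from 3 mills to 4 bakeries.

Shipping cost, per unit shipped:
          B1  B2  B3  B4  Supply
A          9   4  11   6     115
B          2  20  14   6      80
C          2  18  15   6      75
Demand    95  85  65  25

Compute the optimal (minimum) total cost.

Optimal allocation:
  A–B2: 85 × 4 = 340
  A–B3: 30 × 11 = 330
  B–B1: 20 × 2 = 40
  B–B3: 35 × 14 = 490
  B–B4: 25 × 6 = 150
  C–B1: 75 × 2 = 150
Total = 340 + 330 + 40 + 490 + 150 + 150 = 1500.
(Supply check: A ships 115; B ships 80; C ships 75.)

1500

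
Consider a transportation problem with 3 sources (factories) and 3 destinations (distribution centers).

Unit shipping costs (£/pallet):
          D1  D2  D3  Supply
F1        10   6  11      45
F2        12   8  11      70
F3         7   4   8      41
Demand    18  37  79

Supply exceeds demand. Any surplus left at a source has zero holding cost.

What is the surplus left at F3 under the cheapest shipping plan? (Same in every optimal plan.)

0

An optimal plan:
  F1–D2: 37 pallets
  F2–D3: 56 pallets
  F3–D1: 18 pallets
  F3–D3: 23 pallets
Total cost = £1148.
F3 ships 41 of its 41, leaving 0.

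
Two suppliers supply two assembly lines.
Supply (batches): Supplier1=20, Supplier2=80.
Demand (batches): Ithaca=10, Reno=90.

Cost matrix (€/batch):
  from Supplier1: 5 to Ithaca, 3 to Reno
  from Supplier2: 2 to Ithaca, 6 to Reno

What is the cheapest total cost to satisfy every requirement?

Optimal allocation:
  Supplier1->Reno: 20 × €3 = €60
  Supplier2->Ithaca: 10 × €2 = €20
  Supplier2->Reno: 70 × €6 = €420
Total = 60 + 20 + 420 = €500.
(Supply check: Supplier1 ships 20; Supplier2 ships 80.)

500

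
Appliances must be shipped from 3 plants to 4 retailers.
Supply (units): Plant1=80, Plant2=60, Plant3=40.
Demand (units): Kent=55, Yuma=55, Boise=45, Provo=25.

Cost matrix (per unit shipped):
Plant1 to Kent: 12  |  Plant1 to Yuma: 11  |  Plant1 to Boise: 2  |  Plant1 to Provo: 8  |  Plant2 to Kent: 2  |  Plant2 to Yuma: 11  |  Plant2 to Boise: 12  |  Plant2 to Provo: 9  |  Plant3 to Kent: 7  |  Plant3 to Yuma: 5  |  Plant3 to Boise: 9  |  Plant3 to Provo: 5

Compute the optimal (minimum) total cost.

A cheapest plan:
  Plant1→Yuma: 10 units
  Plant1→Boise: 45 units
  Plant1→Provo: 25 units
  Plant2→Kent: 55 units
  Plant2→Yuma: 5 units
  Plant3→Yuma: 40 units
Total cost = 765.

765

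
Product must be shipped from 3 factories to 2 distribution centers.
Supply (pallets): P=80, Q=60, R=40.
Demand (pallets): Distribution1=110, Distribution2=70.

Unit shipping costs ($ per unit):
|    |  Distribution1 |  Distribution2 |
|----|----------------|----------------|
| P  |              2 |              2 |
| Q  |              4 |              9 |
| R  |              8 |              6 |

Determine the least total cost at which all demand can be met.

640

A cheapest plan:
  P→Distribution1: 50 × $2 = $100
  P→Distribution2: 30 × $2 = $60
  Q→Distribution1: 60 × $4 = $240
  R→Distribution2: 40 × $6 = $240
Total = 100 + 60 + 240 + 240 = $640.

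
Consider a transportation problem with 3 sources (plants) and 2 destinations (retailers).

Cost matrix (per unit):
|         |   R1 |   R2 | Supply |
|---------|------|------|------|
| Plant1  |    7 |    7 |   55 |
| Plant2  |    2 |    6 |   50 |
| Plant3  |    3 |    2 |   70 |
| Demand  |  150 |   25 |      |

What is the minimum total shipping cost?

One minimum-cost allocation:
  Plant1–R1: 55 × 7 = 385
  Plant2–R1: 50 × 2 = 100
  Plant3–R1: 45 × 3 = 135
  Plant3–R2: 25 × 2 = 50
Total = 385 + 100 + 135 + 50 = 670.

670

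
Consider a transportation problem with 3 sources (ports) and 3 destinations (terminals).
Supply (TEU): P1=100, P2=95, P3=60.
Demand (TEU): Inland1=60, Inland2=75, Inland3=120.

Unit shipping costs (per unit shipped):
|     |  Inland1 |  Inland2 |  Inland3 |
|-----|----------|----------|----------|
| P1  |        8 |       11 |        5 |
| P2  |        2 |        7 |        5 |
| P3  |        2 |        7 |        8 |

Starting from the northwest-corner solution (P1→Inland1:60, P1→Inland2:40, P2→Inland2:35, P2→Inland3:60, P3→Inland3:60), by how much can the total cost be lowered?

700

Current plan cost = 60·8 + 40·11 + 35·7 + 60·5 + 60·8 = 1945.
Optimal plan:
  P1→Inland3: 100 × 5 = 500
  P2→Inland1: 60 × 2 = 120
  P2→Inland2: 15 × 7 = 105
  P2→Inland3: 20 × 5 = 100
  P3→Inland2: 60 × 7 = 420
Optimal cost = 1245.
Saving = 1945 − 1245 = 700.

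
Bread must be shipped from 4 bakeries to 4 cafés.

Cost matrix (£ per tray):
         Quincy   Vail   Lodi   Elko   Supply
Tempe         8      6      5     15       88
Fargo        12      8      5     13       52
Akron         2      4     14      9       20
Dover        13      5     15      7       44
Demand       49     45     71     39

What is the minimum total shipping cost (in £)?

1165

One minimum-cost allocation:
  Tempe->Quincy: 29 × £8 = £232
  Tempe->Vail: 40 × £6 = £240
  Tempe->Lodi: 19 × £5 = £95
  Fargo->Lodi: 52 × £5 = £260
  Akron->Quincy: 20 × £2 = £40
  Dover->Vail: 5 × £5 = £25
  Dover->Elko: 39 × £7 = £273
Total = 232 + 240 + 95 + 260 + 40 + 25 + 273 = £1165.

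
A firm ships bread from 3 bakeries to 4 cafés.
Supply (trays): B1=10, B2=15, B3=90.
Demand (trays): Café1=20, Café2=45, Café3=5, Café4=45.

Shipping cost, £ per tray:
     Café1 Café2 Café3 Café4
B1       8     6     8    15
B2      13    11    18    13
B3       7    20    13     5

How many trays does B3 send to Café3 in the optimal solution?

The minimum-cost plan:
  B1->Café2: 10 × £6 = £60
  B2->Café2: 15 × £11 = £165
  B3->Café1: 20 × £7 = £140
  B3->Café2: 20 × £20 = £400
  B3->Café3: 5 × £13 = £65
  B3->Café4: 45 × £5 = £225
Total cost = £1055.
So B3→Café3 carries 5 trays.

5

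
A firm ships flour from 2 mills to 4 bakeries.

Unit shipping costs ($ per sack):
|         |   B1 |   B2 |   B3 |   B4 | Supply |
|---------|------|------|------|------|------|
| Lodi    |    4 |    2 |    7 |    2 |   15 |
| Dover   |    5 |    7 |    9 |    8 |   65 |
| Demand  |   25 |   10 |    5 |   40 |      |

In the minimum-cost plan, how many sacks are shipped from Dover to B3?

The minimum-cost plan:
  Lodi→B4: 15 × $2 = $30
  Dover→B1: 25 × $5 = $125
  Dover→B2: 10 × $7 = $70
  Dover→B3: 5 × $9 = $45
  Dover→B4: 25 × $8 = $200
Total cost = $470.
So Dover→B3 carries 5 sacks.

5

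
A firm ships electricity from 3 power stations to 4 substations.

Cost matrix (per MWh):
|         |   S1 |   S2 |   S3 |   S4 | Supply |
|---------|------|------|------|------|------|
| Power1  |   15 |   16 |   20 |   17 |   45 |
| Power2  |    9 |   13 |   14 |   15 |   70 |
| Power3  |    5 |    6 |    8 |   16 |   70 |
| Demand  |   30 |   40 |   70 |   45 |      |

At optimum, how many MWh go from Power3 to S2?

40

Solving gives:
  Power1 to S4: 45 × 17 = 765
  Power2 to S1: 30 × 9 = 270
  Power2 to S3: 40 × 14 = 560
  Power3 to S2: 40 × 6 = 240
  Power3 to S3: 30 × 8 = 240
Total cost = 2075.
So Power3→S2 carries 40 MWh.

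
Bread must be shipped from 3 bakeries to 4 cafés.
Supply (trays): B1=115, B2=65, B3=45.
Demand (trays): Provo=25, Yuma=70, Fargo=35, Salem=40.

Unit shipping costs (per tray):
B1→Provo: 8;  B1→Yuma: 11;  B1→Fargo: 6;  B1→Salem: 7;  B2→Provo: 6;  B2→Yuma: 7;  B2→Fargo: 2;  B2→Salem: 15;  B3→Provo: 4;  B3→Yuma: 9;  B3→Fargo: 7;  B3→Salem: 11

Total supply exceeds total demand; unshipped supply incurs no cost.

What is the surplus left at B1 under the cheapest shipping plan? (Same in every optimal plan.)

An optimal plan:
  B1->Fargo: 20 × 6 = 120
  B1->Salem: 40 × 7 = 280
  B2->Yuma: 50 × 7 = 350
  B2->Fargo: 15 × 2 = 30
  B3->Provo: 25 × 4 = 100
  B3->Yuma: 20 × 9 = 180
Total cost = 1060.
B1 ships 60 of its 115, leaving 55.

55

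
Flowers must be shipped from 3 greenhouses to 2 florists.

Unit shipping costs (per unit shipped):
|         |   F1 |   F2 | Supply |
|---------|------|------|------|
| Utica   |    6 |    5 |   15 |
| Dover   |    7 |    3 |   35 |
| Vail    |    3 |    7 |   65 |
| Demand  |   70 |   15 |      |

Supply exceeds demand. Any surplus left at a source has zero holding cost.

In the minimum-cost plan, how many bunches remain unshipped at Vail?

0

Minimum-cost shipments:
  Utica–F1: 5 bunches
  Dover–F2: 15 bunches
  Vail–F1: 65 bunches
Total cost = 270.
Vail ships 65 of its 65, leaving 0.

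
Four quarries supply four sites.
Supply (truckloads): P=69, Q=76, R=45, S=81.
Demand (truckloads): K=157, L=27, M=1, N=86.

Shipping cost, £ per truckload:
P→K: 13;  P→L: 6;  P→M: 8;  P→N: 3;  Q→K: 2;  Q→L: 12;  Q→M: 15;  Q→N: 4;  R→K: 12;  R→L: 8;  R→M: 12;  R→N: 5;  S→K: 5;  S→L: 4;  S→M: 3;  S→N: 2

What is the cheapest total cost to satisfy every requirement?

1075

An optimal shipping plan:
  P–N: 69 × £3 = £207
  Q–K: 76 × £2 = £152
  R–K: 1 × £12 = £12
  R–L: 27 × £8 = £216
  R–N: 17 × £5 = £85
  S–K: 80 × £5 = £400
  S–M: 1 × £3 = £3
Total = 207 + 152 + 12 + 216 + 85 + 400 + 3 = £1075.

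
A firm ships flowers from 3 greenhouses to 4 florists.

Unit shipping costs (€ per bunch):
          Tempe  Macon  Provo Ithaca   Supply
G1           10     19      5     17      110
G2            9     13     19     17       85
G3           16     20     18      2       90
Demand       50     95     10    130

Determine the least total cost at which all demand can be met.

A cheapest plan:
  G1 to Tempe: 50 × €10 = €500
  G1 to Macon: 10 × €19 = €190
  G1 to Provo: 10 × €5 = €50
  G1 to Ithaca: 40 × €17 = €680
  G2 to Macon: 85 × €13 = €1105
  G3 to Ithaca: 90 × €2 = €180
Total = 500 + 190 + 50 + 680 + 1105 + 180 = €2705.
(Supply check: G1 ships 110; G2 ships 85; G3 ships 90.)

2705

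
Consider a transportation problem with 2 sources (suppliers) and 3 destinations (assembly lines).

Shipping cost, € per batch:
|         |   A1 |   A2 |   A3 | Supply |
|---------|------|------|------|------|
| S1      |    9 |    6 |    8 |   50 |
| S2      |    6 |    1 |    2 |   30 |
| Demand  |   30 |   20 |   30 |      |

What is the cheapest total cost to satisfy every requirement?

An optimal shipping plan:
  S1–A1: 30 × €9 = €270
  S1–A2: 20 × €6 = €120
  S2–A3: 30 × €2 = €60
Total = 270 + 120 + 60 = €450.

450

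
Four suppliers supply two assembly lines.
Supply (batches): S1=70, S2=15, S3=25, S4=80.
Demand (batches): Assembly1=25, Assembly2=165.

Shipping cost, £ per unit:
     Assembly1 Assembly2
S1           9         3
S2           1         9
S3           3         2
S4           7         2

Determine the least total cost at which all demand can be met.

445

Optimal allocation:
  S1 to Assembly2: 70 × £3 = £210
  S2 to Assembly1: 15 × £1 = £15
  S3 to Assembly1: 10 × £3 = £30
  S3 to Assembly2: 15 × £2 = £30
  S4 to Assembly2: 80 × £2 = £160
Total = 210 + 15 + 30 + 30 + 160 = £445.
(Supply check: S1 ships 70; S2 ships 15; S3 ships 25; S4 ships 80.)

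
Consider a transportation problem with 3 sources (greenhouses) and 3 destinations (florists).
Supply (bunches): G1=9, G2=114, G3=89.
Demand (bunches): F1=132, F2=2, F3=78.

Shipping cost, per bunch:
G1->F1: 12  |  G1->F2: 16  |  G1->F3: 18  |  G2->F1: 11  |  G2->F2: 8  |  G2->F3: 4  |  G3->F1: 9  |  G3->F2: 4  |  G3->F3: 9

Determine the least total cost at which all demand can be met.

An optimal shipping plan:
  G1 to F1: 9 × 12 = 108
  G2 to F1: 36 × 11 = 396
  G2 to F3: 78 × 4 = 312
  G3 to F1: 87 × 9 = 783
  G3 to F2: 2 × 4 = 8
Total = 108 + 396 + 312 + 783 + 8 = 1607.

1607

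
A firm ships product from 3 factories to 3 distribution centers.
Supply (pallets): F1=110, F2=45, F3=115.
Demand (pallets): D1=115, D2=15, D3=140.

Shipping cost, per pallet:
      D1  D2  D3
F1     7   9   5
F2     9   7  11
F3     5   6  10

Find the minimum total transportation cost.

One minimum-cost allocation:
  F1–D3: 110 pallets
  F2–D2: 15 pallets
  F2–D3: 30 pallets
  F3–D1: 115 pallets
Total cost = 1560.
(Supply check: F1 ships 110; F2 ships 45; F3 ships 115.)

1560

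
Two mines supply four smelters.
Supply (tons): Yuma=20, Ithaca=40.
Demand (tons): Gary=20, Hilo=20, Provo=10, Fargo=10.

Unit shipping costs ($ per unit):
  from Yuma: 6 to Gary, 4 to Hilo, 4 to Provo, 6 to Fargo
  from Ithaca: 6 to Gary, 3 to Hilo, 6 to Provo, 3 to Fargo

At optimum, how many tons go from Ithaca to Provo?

The minimum-cost plan:
  Yuma–Gary: 10 tons
  Yuma–Provo: 10 tons
  Ithaca–Gary: 10 tons
  Ithaca–Hilo: 20 tons
  Ithaca–Fargo: 10 tons
Total cost = $250.
The route Ithaca→Provo is not used.

0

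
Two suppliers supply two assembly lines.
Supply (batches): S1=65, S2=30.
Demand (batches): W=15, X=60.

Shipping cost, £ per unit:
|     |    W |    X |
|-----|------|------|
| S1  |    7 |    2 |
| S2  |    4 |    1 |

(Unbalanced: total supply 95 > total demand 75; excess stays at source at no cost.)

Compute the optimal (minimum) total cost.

165

Optimal allocation:
  S1->X: 45 × £2 = £90
  S2->W: 15 × £4 = £60
  S2->X: 15 × £1 = £15
Total = 90 + 60 + 15 = £165.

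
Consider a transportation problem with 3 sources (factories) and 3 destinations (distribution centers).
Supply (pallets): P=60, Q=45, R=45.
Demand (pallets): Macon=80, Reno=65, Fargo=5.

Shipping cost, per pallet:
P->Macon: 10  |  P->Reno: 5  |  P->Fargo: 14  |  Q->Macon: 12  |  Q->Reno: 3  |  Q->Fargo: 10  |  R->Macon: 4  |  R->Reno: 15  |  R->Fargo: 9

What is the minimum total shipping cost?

825

A cheapest plan:
  P->Macon: 35 × 10 = 350
  P->Reno: 25 × 5 = 125
  Q->Reno: 40 × 3 = 120
  Q->Fargo: 5 × 10 = 50
  R->Macon: 45 × 4 = 180
Total = 350 + 125 + 120 + 50 + 180 = 825.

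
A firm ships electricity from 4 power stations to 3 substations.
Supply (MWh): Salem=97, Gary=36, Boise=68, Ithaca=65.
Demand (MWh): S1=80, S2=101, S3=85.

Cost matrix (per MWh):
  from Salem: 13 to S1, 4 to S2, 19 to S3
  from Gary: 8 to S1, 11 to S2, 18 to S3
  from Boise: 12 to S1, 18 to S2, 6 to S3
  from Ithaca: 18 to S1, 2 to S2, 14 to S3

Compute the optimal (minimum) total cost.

One minimum-cost allocation:
  Salem->S1: 44 MWh
  Salem->S2: 53 MWh
  Gary->S1: 36 MWh
  Boise->S3: 68 MWh
  Ithaca->S2: 48 MWh
  Ithaca->S3: 17 MWh
Total cost = 1814.

1814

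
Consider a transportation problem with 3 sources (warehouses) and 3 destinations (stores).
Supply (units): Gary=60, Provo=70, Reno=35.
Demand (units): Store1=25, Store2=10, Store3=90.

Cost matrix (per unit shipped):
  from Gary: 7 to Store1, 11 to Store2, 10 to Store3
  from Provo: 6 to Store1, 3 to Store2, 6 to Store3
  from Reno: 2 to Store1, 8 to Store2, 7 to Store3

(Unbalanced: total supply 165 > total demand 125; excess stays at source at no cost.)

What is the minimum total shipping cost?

710

One minimum-cost allocation:
  Gary→Store3: 20 × 10 = 200
  Provo→Store2: 10 × 3 = 30
  Provo→Store3: 60 × 6 = 360
  Reno→Store1: 25 × 2 = 50
  Reno→Store3: 10 × 7 = 70
Total = 200 + 30 + 360 + 50 + 70 = 710.
(Supply check: Gary ships 20; Provo ships 70; Reno ships 35.)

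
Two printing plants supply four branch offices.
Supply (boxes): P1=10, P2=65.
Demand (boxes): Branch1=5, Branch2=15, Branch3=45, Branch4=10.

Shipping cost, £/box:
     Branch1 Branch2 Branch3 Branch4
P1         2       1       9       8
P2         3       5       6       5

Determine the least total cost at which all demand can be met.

370

One minimum-cost allocation:
  P1 to Branch2: 10 × £1 = £10
  P2 to Branch1: 5 × £3 = £15
  P2 to Branch2: 5 × £5 = £25
  P2 to Branch3: 45 × £6 = £270
  P2 to Branch4: 10 × £5 = £50
Total = 10 + 15 + 25 + 270 + 50 = £370.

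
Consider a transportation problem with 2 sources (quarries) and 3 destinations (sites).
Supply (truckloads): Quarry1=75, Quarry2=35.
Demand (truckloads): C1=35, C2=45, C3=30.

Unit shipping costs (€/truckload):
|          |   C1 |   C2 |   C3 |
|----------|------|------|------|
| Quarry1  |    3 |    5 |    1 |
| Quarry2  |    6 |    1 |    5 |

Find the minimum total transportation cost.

220

Optimal allocation:
  Quarry1 to C1: 35 × €3 = €105
  Quarry1 to C2: 10 × €5 = €50
  Quarry1 to C3: 30 × €1 = €30
  Quarry2 to C2: 35 × €1 = €35
Total = 105 + 50 + 30 + 35 = €220.
(Supply check: Quarry1 ships 75; Quarry2 ships 35.)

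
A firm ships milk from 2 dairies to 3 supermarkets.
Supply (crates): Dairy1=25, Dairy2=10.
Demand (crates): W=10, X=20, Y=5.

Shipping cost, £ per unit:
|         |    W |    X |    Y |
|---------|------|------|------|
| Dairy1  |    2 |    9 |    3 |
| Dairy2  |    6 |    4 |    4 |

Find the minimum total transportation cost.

165

Optimal allocation:
  Dairy1 to W: 10 × £2 = £20
  Dairy1 to X: 10 × £9 = £90
  Dairy1 to Y: 5 × £3 = £15
  Dairy2 to X: 10 × £4 = £40
Total = 20 + 90 + 15 + 40 = £165.
(Supply check: Dairy1 ships 25; Dairy2 ships 10.)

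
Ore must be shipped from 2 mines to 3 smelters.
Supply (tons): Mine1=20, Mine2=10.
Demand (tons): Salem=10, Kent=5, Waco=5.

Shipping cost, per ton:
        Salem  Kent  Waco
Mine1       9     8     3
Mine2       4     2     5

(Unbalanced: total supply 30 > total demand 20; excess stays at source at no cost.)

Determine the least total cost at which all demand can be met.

Optimal allocation:
  Mine1–Salem: 5 × 9 = 45
  Mine1–Waco: 5 × 3 = 15
  Mine2–Salem: 5 × 4 = 20
  Mine2–Kent: 5 × 2 = 10
Total = 45 + 15 + 20 + 10 = 90.
(Supply check: Mine1 ships 10; Mine2 ships 10.)

90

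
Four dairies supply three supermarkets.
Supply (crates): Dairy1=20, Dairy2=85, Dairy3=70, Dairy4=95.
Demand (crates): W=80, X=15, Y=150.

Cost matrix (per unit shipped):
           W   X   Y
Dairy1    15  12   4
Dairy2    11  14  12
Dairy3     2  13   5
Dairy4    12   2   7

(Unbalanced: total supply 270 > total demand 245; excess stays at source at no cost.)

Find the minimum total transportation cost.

1520

An optimal shipping plan:
  Dairy1–Y: 20 crates
  Dairy2–W: 10 crates
  Dairy2–Y: 50 crates
  Dairy3–W: 70 crates
  Dairy4–X: 15 crates
  Dairy4–Y: 80 crates
Total cost = 1520.
(Supply check: Dairy1 ships 20; Dairy2 ships 60; Dairy3 ships 70; Dairy4 ships 95.)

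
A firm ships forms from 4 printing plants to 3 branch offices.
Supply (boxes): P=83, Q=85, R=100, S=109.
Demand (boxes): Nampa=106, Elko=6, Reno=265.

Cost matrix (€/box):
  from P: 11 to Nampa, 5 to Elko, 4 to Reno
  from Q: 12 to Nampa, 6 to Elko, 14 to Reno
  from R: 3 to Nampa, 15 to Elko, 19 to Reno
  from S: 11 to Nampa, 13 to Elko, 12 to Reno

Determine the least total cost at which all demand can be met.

An optimal shipping plan:
  P–Reno: 83 × €4 = €332
  Q–Nampa: 6 × €12 = €72
  Q–Elko: 6 × €6 = €36
  Q–Reno: 73 × €14 = €1022
  R–Nampa: 100 × €3 = €300
  S–Reno: 109 × €12 = €1308
Total = 332 + 72 + 36 + 1022 + 300 + 1308 = €3070.
(Supply check: P ships 83; Q ships 85; R ships 100; S ships 109.)

3070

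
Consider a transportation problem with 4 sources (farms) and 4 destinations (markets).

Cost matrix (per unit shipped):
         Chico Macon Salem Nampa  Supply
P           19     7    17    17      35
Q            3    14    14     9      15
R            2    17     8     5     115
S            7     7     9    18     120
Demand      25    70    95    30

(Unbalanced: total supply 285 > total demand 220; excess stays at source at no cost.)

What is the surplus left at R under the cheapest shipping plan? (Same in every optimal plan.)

0

An optimal plan:
  P→Macon: 35 × 7 = 245
  Q→Chico: 15 × 3 = 45
  R→Chico: 10 × 2 = 20
  R→Salem: 75 × 8 = 600
  R→Nampa: 30 × 5 = 150
  S→Macon: 35 × 7 = 245
  S→Salem: 20 × 9 = 180
Total cost = 1485.
R ships 115 of its 115, leaving 0.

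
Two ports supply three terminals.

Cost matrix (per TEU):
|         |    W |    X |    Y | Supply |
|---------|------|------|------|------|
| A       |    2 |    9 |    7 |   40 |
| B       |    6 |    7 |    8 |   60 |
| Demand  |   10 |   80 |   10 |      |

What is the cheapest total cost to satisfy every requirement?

690

An optimal shipping plan:
  A→W: 10 TEU
  A→X: 20 TEU
  A→Y: 10 TEU
  B→X: 60 TEU
Total cost = 690.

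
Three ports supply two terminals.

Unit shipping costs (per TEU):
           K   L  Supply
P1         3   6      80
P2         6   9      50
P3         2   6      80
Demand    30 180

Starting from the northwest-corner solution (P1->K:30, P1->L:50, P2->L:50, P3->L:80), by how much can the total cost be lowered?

Current plan cost = 30·3 + 50·6 + 50·9 + 80·6 = 1320.
Optimal plan:
  P1–L: 80 TEU
  P2–L: 50 TEU
  P3–K: 30 TEU
  P3–L: 50 TEU
Optimal cost = 1290.
Saving = 1320 − 1290 = 30.

30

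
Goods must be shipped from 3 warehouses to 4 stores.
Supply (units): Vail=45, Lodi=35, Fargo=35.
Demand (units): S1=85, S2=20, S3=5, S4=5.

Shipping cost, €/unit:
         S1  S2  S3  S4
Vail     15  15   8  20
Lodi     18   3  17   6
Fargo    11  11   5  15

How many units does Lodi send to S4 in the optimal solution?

5

Solving gives:
  Vail->S1: 40 units
  Vail->S3: 5 units
  Lodi->S1: 10 units
  Lodi->S2: 20 units
  Lodi->S4: 5 units
  Fargo->S1: 35 units
Total cost = €1295.
So Lodi→S4 carries 5 units.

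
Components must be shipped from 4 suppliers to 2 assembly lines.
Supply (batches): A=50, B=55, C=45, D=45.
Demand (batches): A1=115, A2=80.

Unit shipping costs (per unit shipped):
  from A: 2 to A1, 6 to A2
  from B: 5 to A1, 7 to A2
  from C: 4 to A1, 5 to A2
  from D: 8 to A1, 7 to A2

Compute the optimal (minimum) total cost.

905

Optimal allocation:
  A to A1: 50 × 2 = 100
  B to A1: 55 × 5 = 275
  C to A1: 10 × 4 = 40
  C to A2: 35 × 5 = 175
  D to A2: 45 × 7 = 315
Total = 100 + 275 + 40 + 175 + 315 = 905.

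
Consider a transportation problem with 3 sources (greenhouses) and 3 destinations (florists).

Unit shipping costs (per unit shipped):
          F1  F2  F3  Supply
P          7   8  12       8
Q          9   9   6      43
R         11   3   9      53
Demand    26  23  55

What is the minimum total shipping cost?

689

Optimal allocation:
  P→F1: 8 × 7 = 56
  Q→F3: 43 × 6 = 258
  R→F1: 18 × 11 = 198
  R→F2: 23 × 3 = 69
  R→F3: 12 × 9 = 108
Total = 56 + 258 + 198 + 69 + 108 = 689.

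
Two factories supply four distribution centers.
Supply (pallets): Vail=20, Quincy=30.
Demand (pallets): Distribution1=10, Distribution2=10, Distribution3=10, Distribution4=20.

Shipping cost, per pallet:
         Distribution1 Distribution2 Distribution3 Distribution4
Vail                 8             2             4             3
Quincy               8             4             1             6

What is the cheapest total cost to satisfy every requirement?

190

A cheapest plan:
  Vail→Distribution4: 20 × 3 = 60
  Quincy→Distribution1: 10 × 8 = 80
  Quincy→Distribution2: 10 × 4 = 40
  Quincy→Distribution3: 10 × 1 = 10
Total = 60 + 80 + 40 + 10 = 190.
(Supply check: Vail ships 20; Quincy ships 30.)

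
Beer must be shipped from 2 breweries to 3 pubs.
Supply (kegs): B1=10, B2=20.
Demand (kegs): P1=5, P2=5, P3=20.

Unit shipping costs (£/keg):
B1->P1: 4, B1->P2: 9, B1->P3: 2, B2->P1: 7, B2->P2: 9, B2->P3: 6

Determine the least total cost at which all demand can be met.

An optimal shipping plan:
  B1→P3: 10 × £2 = £20
  B2→P1: 5 × £7 = £35
  B2→P2: 5 × £9 = £45
  B2→P3: 10 × £6 = £60
Total = 20 + 35 + 45 + 60 = £160.

160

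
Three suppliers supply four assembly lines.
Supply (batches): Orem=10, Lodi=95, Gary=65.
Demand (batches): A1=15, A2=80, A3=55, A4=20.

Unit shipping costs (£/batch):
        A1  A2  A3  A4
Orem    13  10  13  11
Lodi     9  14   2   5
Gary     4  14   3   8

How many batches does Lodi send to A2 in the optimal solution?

The minimum-cost plan:
  Orem->A2: 10 × £10 = £100
  Lodi->A2: 20 × £14 = £280
  Lodi->A3: 55 × £2 = £110
  Lodi->A4: 20 × £5 = £100
  Gary->A1: 15 × £4 = £60
  Gary->A2: 50 × £14 = £700
Total cost = £1350.
So Lodi→A2 carries 20 batches.

20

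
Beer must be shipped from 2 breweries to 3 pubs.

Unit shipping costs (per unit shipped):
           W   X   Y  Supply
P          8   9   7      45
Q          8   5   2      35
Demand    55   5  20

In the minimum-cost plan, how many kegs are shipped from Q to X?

Solving gives:
  P–W: 45 × 8 = 360
  Q–W: 10 × 8 = 80
  Q–X: 5 × 5 = 25
  Q–Y: 20 × 2 = 40
Total cost = 505.
So Q→X carries 5 kegs.

5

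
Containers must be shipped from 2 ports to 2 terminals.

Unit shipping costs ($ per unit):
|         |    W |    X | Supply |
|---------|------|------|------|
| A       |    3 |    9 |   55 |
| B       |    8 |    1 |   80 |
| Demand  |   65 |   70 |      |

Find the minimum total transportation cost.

A cheapest plan:
  A->W: 55 × $3 = $165
  B->W: 10 × $8 = $80
  B->X: 70 × $1 = $70
Total = 165 + 80 + 70 = $315.

315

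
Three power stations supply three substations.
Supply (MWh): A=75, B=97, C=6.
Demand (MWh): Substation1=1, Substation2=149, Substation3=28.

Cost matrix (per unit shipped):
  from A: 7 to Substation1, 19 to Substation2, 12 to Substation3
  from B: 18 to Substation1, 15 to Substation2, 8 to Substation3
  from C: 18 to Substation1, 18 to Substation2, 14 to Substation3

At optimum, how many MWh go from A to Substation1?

Optimal shipments:
  A to Substation1: 1 × 7 = 7
  A to Substation2: 74 × 19 = 1406
  B to Substation2: 69 × 15 = 1035
  B to Substation3: 28 × 8 = 224
  C to Substation2: 6 × 18 = 108
Total cost = 2780.
So A→Substation1 carries 1 MWh.

1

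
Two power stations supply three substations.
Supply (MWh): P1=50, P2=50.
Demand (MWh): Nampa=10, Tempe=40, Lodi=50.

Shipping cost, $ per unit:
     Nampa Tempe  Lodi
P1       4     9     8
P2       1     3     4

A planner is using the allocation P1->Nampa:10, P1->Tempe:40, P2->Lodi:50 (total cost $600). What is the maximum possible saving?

Current plan cost = 10·4 + 40·9 + 50·4 = $600.
Optimal plan:
  P1–Nampa: 10 × $4 = $40
  P1–Lodi: 40 × $8 = $320
  P2–Tempe: 40 × $3 = $120
  P2–Lodi: 10 × $4 = $40
Optimal cost = $520.
Saving = 600 − 520 = $80.

80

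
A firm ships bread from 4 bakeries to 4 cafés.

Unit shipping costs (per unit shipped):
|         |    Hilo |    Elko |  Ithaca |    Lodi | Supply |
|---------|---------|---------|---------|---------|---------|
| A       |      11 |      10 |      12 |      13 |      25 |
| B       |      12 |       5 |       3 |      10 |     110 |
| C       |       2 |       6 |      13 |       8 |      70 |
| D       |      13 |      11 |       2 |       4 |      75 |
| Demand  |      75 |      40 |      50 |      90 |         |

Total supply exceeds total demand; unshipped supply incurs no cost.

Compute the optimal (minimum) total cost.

An optimal shipping plan:
  A->Hilo: 5 × 11 = 55
  B->Elko: 40 × 5 = 200
  B->Ithaca: 50 × 3 = 150
  B->Lodi: 15 × 10 = 150
  C->Hilo: 70 × 2 = 140
  D->Lodi: 75 × 4 = 300
Total = 55 + 200 + 150 + 150 + 140 + 300 = 995.
(Supply check: A ships 5; B ships 105; C ships 70; D ships 75.)

995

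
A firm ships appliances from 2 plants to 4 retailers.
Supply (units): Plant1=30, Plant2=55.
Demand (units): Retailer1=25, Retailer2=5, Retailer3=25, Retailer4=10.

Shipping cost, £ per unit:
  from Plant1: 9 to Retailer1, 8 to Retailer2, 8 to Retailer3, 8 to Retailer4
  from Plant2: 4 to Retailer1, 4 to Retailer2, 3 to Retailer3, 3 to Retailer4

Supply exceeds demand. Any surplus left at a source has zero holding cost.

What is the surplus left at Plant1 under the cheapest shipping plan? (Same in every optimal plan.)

Minimum-cost shipments:
  Plant1–Retailer1: 5 × £9 = £45
  Plant1–Retailer2: 5 × £8 = £40
  Plant2–Retailer1: 20 × £4 = £80
  Plant2–Retailer3: 25 × £3 = £75
  Plant2–Retailer4: 10 × £3 = £30
Total cost = £270.
Plant1 ships 10 of its 30, leaving 20.

20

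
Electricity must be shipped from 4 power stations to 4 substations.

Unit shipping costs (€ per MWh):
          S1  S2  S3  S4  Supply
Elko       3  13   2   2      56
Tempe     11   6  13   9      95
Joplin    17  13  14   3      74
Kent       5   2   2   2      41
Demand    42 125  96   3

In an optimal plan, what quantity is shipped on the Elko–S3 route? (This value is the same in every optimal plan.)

The minimum-cost plan:
  Elko->S1: 42 × €3 = €126
  Elko->S3: 14 × €2 = €28
  Tempe->S2: 95 × €6 = €570
  Joplin->S2: 30 × €13 = €390
  Joplin->S3: 41 × €14 = €574
  Joplin->S4: 3 × €3 = €9
  Kent->S3: 41 × €2 = €82
Total cost = €1779.
So Elko→S3 carries 14 MWh.

14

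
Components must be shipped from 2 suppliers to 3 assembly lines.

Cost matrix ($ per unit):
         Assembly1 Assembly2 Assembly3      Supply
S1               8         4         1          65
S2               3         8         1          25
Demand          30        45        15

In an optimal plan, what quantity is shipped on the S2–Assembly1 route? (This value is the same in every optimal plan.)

The minimum-cost plan:
  S1 to Assembly1: 5 × $8 = $40
  S1 to Assembly2: 45 × $4 = $180
  S1 to Assembly3: 15 × $1 = $15
  S2 to Assembly1: 25 × $3 = $75
Total cost = $310.
So S2→Assembly1 carries 25 batches.

25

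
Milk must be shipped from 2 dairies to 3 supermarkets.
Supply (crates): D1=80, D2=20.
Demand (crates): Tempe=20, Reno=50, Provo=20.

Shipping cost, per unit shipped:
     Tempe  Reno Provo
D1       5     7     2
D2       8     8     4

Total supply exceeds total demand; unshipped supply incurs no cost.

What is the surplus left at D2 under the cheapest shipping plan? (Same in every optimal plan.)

10

Minimum-cost shipments:
  D1 to Tempe: 20 × 5 = 100
  D1 to Reno: 40 × 7 = 280
  D1 to Provo: 20 × 2 = 40
  D2 to Reno: 10 × 8 = 80
Total cost = 500.
D2 ships 10 of its 20, leaving 10.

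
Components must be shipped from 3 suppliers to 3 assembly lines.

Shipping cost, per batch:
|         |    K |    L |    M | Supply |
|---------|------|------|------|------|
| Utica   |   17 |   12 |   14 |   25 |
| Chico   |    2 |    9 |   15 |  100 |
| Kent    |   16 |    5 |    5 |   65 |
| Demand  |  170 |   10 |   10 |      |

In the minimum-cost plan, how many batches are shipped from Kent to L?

Solving gives:
  Utica–K: 25 × 17 = 425
  Chico–K: 100 × 2 = 200
  Kent–K: 45 × 16 = 720
  Kent–L: 10 × 5 = 50
  Kent–M: 10 × 5 = 50
Total cost = 1445.
So Kent→L carries 10 batches.

10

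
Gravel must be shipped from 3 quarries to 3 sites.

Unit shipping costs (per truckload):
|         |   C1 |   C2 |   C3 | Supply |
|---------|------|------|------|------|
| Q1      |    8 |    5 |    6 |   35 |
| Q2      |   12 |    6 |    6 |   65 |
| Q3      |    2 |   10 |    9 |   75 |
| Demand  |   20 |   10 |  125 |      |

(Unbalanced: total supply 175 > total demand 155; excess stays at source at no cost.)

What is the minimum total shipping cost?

One minimum-cost allocation:
  Q1→C2: 10 × 5 = 50
  Q1→C3: 25 × 6 = 150
  Q2→C3: 65 × 6 = 390
  Q3→C1: 20 × 2 = 40
  Q3→C3: 35 × 9 = 315
Total = 50 + 150 + 390 + 40 + 315 = 945.
(Supply check: Q1 ships 35; Q2 ships 65; Q3 ships 55.)

945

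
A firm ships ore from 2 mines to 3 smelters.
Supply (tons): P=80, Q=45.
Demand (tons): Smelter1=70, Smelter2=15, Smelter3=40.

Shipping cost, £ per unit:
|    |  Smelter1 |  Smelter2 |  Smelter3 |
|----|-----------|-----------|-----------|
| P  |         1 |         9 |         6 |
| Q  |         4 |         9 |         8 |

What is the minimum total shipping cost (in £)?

505

A cheapest plan:
  P–Smelter1: 70 × £1 = £70
  P–Smelter3: 10 × £6 = £60
  Q–Smelter2: 15 × £9 = £135
  Q–Smelter3: 30 × £8 = £240
Total = 70 + 60 + 135 + 240 = £505.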